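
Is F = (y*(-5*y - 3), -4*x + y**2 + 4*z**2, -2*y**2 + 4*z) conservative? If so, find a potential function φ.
No, ∇×F = (-4*y - 8*z, 0, 10*y - 1) ≠ 0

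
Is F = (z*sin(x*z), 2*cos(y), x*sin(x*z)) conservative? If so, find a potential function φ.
Yes, F is conservative. φ = 2*sin(y) - cos(x*z)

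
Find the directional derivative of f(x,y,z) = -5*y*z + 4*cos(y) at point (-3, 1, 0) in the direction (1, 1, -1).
sqrt(3)*(5 - 4*sin(1))/3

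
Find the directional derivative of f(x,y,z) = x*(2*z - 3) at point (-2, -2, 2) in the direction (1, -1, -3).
13*sqrt(11)/11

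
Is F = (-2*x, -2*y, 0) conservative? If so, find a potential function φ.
Yes, F is conservative. φ = -x**2 - y**2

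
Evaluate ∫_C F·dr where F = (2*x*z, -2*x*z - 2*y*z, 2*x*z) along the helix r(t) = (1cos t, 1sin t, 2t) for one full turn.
4*pi*(1 - pi)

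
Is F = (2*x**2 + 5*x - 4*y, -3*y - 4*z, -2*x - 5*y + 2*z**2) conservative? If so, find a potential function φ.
No, ∇×F = (-1, 2, 4) ≠ 0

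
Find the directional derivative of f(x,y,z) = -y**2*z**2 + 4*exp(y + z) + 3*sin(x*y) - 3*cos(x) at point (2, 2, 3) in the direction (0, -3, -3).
sqrt(2)*(-4*exp(5) - 3*cos(4) + 30)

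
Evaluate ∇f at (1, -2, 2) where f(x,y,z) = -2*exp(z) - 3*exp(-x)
(3*exp(-1), 0, -2*exp(2))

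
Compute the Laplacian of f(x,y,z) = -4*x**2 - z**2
-10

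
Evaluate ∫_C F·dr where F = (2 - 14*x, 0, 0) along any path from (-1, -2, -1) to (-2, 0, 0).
-23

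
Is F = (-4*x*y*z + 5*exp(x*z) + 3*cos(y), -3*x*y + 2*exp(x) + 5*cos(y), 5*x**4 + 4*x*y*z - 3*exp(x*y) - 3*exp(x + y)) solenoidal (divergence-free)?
No, ∇·F = 4*x*y - 3*x - 4*y*z + 5*z*exp(x*z) - 5*sin(y)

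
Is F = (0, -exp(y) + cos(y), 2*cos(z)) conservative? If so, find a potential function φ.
Yes, F is conservative. φ = -exp(y) + sin(y) + 2*sin(z)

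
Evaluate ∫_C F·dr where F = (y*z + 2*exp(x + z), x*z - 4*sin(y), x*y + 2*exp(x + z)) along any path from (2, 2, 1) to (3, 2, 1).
-2*exp(3) + 2 + 2*exp(4)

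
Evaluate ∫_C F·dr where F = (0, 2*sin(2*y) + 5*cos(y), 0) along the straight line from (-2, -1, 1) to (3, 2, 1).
cos(2) - cos(4) + 5*sin(1) + 5*sin(2)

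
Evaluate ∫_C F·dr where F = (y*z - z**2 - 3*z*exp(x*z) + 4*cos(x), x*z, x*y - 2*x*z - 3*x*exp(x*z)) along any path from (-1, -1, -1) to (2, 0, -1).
-2 - 3*exp(-2) + 4*sin(1) + 4*sin(2) + 3*E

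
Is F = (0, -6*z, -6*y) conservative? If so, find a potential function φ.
Yes, F is conservative. φ = -6*y*z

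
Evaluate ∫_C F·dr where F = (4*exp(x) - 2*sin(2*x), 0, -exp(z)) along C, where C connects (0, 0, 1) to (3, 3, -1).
-5 - exp(-1) + cos(6) + E + 4*exp(3)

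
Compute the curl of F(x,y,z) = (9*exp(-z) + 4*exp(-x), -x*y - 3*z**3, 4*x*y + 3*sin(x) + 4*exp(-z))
(4*x + 9*z**2, -4*y - 3*cos(x) - 9*exp(-z), -y)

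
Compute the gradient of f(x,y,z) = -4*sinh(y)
(0, -4*cosh(y), 0)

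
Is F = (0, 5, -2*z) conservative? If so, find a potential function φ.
Yes, F is conservative. φ = 5*y - z**2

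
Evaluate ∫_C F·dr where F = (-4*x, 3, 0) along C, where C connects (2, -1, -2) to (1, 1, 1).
12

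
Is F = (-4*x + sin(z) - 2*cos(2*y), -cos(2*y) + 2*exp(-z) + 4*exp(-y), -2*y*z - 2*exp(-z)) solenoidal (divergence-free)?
No, ∇·F = -2*y + 2*sin(2*y) - 4 + 2*exp(-z) - 4*exp(-y)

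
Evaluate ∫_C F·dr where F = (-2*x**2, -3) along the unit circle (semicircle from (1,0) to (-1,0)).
4/3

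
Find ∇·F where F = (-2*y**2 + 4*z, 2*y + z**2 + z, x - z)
1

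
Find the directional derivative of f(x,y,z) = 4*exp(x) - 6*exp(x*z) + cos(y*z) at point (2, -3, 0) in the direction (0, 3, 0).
0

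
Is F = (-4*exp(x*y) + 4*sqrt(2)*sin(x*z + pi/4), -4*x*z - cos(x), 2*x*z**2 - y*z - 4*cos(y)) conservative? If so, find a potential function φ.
No, ∇×F = (4*x - z + 4*sin(y), 4*sqrt(2)*x*cos(x*z + pi/4) - 2*z**2, 4*x*exp(x*y) - 4*z + sin(x)) ≠ 0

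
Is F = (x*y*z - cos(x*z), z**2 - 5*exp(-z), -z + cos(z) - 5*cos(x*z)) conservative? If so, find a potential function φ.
No, ∇×F = (-2*z - 5*exp(-z), x*y + x*sin(x*z) - 5*z*sin(x*z), -x*z) ≠ 0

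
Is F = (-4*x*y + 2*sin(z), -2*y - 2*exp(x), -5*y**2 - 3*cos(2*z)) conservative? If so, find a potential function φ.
No, ∇×F = (-10*y, 2*cos(z), 4*x - 2*exp(x)) ≠ 0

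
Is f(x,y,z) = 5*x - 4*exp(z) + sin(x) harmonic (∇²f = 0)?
No, ∇²f = -4*exp(z) - sin(x)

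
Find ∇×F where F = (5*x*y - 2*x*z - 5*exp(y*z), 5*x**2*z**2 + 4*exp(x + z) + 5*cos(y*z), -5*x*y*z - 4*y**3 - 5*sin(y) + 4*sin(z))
(-10*x**2*z - 5*x*z - 12*y**2 + 5*y*sin(y*z) - 4*exp(x + z) - 5*cos(y), -2*x + 5*y*z - 5*y*exp(y*z), 10*x*z**2 - 5*x + 5*z*exp(y*z) + 4*exp(x + z))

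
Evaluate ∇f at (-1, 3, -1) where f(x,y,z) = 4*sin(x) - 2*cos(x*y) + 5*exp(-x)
(-5*E - 6*sin(3) + 4*cos(1), 2*sin(3), 0)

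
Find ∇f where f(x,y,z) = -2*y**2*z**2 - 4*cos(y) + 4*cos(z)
(0, -4*y*z**2 + 4*sin(y), -4*y**2*z - 4*sin(z))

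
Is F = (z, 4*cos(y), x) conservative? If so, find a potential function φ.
Yes, F is conservative. φ = x*z + 4*sin(y)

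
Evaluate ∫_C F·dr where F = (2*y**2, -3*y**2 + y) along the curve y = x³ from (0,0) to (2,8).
-3104/7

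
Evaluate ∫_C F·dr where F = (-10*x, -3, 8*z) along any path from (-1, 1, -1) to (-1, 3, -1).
-6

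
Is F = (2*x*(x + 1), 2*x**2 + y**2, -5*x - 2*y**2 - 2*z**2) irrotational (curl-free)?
No, ∇×F = (-4*y, 5, 4*x)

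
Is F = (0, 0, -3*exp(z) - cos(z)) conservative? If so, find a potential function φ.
Yes, F is conservative. φ = -3*exp(z) - sin(z)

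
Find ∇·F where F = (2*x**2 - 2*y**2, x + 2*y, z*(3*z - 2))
4*x + 6*z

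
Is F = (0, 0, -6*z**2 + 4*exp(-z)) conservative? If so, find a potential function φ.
Yes, F is conservative. φ = -2*z**3 - 4*exp(-z)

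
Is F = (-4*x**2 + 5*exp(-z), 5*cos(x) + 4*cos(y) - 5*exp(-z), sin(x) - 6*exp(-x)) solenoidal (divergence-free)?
No, ∇·F = -8*x - 4*sin(y)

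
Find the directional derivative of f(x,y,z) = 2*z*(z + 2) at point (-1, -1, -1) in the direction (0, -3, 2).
0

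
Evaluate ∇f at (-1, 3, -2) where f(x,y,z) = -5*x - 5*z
(-5, 0, -5)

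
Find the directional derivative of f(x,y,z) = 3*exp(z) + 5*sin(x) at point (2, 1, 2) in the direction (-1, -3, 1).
sqrt(11)*(-5*cos(2) + 3*exp(2))/11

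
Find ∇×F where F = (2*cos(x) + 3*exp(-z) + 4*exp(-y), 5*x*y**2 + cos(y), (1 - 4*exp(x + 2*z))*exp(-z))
(0, (4*exp(x + 2*z) - 3)*exp(-z), 5*y**2 + 4*exp(-y))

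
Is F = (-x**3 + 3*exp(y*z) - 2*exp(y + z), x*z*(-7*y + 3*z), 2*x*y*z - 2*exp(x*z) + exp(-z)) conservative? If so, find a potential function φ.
No, ∇×F = (x*(7*y - 4*z), -2*y*z + 3*y*exp(y*z) + 2*z*exp(x*z) - 2*exp(y + z), -z*(7*y - 3*z) - 3*z*exp(y*z) + 2*exp(y + z)) ≠ 0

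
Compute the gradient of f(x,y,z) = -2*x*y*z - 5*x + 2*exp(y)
(-2*y*z - 5, -2*x*z + 2*exp(y), -2*x*y)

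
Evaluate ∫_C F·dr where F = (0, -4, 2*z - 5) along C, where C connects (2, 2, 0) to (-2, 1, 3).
-2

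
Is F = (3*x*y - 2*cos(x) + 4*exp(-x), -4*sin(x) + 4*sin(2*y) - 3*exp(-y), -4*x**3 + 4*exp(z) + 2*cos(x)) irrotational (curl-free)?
No, ∇×F = (0, 12*x**2 + 2*sin(x), -3*x - 4*cos(x))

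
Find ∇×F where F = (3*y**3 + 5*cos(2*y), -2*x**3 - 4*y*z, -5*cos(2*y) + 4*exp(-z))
(4*y + 10*sin(2*y), 0, -6*x**2 - 9*y**2 + 10*sin(2*y))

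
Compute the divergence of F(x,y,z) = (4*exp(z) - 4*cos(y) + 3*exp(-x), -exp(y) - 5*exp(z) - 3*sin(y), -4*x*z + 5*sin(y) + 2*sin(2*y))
-4*x - exp(y) - 3*cos(y) - 3*exp(-x)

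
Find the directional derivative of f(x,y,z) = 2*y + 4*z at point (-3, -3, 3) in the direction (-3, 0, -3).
-2*sqrt(2)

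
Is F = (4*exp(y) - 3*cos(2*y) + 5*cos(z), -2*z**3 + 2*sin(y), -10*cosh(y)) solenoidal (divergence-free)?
No, ∇·F = 2*cos(y)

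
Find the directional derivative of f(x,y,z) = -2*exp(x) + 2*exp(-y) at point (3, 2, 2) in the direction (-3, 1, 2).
sqrt(14)*(-1 + 3*exp(5))*exp(-2)/7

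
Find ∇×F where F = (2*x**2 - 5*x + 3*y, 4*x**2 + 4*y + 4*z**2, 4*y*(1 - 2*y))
(-16*y - 8*z + 4, 0, 8*x - 3)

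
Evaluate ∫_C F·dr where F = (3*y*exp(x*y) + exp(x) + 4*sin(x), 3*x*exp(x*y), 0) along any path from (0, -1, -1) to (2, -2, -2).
3*exp(-4) - 4*cos(2) + exp(2)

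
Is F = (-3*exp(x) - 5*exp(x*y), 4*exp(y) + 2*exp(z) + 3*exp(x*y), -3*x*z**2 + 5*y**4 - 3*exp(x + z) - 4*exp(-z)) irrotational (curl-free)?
No, ∇×F = (20*y**3 - 2*exp(z), 3*z**2 + 3*exp(x + z), (5*x + 3*y)*exp(x*y))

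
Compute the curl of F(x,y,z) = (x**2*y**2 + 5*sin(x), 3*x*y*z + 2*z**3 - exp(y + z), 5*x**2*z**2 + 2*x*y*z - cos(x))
(-3*x*y + 2*x*z - 6*z**2 + exp(y + z), -10*x*z**2 - 2*y*z - sin(x), y*(-2*x**2 + 3*z))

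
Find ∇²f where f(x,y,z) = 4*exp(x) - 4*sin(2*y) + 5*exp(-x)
4*exp(x) + 16*sin(2*y) + 5*exp(-x)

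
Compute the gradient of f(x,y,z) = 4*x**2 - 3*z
(8*x, 0, -3)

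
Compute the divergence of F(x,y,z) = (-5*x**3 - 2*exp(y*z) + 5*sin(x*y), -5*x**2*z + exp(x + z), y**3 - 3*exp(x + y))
-15*x**2 + 5*y*cos(x*y)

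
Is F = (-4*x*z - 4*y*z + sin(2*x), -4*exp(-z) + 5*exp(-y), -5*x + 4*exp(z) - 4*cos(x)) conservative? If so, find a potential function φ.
No, ∇×F = (-4*exp(-z), -4*x - 4*y - 4*sin(x) + 5, 4*z) ≠ 0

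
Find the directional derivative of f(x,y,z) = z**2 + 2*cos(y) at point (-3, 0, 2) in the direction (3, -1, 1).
4*sqrt(11)/11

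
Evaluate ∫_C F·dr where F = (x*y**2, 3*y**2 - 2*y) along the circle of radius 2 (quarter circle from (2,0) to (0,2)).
0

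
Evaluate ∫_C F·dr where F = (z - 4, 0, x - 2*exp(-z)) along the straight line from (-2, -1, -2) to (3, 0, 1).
-21 - 2*exp(2) + 2*exp(-1)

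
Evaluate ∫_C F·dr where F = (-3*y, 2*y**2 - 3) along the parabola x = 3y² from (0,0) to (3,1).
-25/3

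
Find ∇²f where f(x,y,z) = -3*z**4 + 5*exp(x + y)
-36*z**2 + 10*exp(x + y)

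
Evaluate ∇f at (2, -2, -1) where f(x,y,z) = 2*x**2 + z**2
(8, 0, -2)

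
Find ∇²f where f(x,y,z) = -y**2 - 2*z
-2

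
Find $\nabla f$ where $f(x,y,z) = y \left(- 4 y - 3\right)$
(0, -8*y - 3, 0)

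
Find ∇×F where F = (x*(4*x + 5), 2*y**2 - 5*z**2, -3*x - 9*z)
(10*z, 3, 0)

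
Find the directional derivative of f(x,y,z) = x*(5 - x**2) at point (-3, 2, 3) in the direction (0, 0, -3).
0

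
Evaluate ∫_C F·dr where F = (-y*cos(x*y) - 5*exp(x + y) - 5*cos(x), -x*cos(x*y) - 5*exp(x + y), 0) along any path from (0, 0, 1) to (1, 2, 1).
-5*exp(3) - 5*sin(1) - sin(2) + 5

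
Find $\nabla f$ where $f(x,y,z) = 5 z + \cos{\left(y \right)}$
(0, -sin(y), 5)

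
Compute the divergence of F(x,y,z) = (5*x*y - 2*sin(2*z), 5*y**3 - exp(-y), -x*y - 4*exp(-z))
15*y**2 + 5*y + 4*exp(-z) + exp(-y)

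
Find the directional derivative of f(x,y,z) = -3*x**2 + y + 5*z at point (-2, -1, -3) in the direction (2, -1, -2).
13/3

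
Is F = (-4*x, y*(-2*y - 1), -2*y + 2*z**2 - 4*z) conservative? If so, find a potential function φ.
No, ∇×F = (-2, 0, 0) ≠ 0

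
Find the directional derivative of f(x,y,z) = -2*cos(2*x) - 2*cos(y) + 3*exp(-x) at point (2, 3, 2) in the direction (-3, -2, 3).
sqrt(22)*(-4*exp(2)*sin(3) + 9 - 12*exp(2)*sin(4))*exp(-2)/22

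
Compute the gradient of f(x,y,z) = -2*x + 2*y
(-2, 2, 0)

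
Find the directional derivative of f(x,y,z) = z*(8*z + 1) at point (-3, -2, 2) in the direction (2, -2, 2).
11*sqrt(3)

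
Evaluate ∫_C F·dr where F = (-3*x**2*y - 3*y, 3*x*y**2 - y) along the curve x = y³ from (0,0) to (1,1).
-63/20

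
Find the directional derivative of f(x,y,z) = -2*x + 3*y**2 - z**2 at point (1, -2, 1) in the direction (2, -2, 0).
5*sqrt(2)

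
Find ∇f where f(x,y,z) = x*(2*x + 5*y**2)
(4*x + 5*y**2, 10*x*y, 0)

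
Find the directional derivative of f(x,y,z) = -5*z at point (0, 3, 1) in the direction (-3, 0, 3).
-5*sqrt(2)/2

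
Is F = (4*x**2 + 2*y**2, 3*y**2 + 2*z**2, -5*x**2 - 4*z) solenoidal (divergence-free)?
No, ∇·F = 8*x + 6*y - 4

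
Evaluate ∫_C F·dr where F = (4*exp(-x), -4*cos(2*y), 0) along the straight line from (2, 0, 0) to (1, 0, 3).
4*(1 - E)*exp(-2)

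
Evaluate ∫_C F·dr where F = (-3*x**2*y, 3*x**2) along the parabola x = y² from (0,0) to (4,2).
-3168/35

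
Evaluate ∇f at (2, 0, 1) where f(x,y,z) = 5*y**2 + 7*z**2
(0, 0, 14)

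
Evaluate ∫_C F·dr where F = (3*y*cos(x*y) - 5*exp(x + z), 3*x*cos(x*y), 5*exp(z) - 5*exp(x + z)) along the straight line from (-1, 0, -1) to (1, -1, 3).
-5*exp(4) - 3*sin(1) - 5*exp(-1) + 5*exp(-2) + 5*exp(3)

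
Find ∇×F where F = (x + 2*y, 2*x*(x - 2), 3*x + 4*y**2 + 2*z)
(8*y, -3, 4*x - 6)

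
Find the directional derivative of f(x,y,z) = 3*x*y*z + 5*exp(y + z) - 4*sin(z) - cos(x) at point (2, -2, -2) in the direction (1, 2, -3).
sqrt(14)*(12*exp(4)*cos(2) - 5 + exp(4)*sin(2) + 24*exp(4))*exp(-4)/14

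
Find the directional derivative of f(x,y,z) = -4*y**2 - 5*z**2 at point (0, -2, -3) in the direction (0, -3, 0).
-16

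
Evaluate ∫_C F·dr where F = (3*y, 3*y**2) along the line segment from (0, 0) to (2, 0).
0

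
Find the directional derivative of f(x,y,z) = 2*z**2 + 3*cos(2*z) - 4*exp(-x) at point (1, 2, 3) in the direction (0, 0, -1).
-12 + 6*sin(6)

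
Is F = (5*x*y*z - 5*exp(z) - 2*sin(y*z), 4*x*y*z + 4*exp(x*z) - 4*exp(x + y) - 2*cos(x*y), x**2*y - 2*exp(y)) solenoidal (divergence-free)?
No, ∇·F = 4*x*z + 2*x*sin(x*y) + 5*y*z - 4*exp(x + y)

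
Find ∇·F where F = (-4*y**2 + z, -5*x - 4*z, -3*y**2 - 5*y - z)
-1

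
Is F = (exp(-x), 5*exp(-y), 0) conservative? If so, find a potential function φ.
Yes, F is conservative. φ = -5*exp(-y) - exp(-x)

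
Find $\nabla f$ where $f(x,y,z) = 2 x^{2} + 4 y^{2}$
(4*x, 8*y, 0)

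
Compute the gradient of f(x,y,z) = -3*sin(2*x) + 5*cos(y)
(-6*cos(2*x), -5*sin(y), 0)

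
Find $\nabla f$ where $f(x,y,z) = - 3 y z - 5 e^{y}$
(0, -3*z - 5*exp(y), -3*y)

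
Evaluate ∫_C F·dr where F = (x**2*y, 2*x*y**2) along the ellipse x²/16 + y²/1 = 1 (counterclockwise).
-14*pi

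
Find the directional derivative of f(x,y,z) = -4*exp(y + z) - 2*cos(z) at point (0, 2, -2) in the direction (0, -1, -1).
sqrt(2)*(sin(2) + 4)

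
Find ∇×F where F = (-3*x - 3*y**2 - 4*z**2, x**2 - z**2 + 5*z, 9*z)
(2*z - 5, -8*z, 2*x + 6*y)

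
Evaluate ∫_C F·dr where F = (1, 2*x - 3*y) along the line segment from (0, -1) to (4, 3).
8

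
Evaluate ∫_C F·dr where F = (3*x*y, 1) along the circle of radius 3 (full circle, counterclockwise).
0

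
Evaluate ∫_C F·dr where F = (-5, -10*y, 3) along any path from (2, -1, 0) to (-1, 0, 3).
29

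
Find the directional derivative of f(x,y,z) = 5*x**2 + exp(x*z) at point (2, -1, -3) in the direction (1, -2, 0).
sqrt(5)*(-3 + 20*exp(6))*exp(-6)/5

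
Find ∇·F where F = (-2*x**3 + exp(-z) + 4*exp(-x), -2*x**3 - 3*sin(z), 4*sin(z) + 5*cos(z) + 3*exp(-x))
-6*x**2 - 5*sin(z) + 4*cos(z) - 4*exp(-x)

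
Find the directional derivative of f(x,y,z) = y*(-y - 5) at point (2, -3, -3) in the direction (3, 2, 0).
2*sqrt(13)/13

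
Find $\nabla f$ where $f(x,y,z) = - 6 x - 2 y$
(-6, -2, 0)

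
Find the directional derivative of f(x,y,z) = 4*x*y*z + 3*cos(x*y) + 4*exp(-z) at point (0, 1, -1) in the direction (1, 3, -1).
4*sqrt(11)*(-1 + E)/11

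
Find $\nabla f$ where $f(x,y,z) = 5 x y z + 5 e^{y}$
(5*y*z, 5*x*z + 5*exp(y), 5*x*y)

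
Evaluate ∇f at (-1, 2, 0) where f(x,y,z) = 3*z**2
(0, 0, 0)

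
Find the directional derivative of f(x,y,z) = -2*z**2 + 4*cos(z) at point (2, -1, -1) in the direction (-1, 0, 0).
0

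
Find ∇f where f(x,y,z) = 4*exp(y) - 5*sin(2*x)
(-10*cos(2*x), 4*exp(y), 0)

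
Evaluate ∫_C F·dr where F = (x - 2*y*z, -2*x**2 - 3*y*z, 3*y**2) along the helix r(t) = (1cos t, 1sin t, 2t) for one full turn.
pi*(9 + 4*pi)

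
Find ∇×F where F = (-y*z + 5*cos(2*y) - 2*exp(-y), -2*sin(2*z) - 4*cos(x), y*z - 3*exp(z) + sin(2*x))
(z + 4*cos(2*z), -y - 2*cos(2*x), z + 4*sin(x) + 10*sin(2*y) - 2*exp(-y))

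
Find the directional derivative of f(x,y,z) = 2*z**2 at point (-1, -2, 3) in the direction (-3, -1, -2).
-12*sqrt(14)/7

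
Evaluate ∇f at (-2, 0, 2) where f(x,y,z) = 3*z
(0, 0, 3)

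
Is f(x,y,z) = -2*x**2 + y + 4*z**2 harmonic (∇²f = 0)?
No, ∇²f = 4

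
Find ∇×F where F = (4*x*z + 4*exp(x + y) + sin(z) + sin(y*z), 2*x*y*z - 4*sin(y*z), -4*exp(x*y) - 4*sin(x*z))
(-2*x*y - 4*x*exp(x*y) + 4*y*cos(y*z), 4*x + 4*y*exp(x*y) + y*cos(y*z) + 4*z*cos(x*z) + cos(z), 2*y*z - z*cos(y*z) - 4*exp(x + y))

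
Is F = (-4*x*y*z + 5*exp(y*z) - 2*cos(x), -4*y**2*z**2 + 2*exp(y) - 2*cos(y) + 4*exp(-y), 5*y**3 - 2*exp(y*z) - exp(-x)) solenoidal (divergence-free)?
No, ∇·F = 2*((-4*y*z**2 - 2*y*z - y*exp(y*z) + exp(y) + sin(x) + sin(y))*exp(y) - 2)*exp(-y)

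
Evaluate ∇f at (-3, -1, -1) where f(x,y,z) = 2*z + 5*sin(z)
(0, 0, 2 + 5*cos(1))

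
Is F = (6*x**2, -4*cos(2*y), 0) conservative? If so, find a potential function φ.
Yes, F is conservative. φ = 2*x**3 - 2*sin(2*y)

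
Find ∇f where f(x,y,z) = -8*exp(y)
(0, -8*exp(y), 0)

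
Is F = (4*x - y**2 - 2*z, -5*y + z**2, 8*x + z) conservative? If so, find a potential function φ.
No, ∇×F = (-2*z, -10, 2*y) ≠ 0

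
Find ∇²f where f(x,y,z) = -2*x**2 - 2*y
-4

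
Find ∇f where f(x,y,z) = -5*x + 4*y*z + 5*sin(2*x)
(10*cos(2*x) - 5, 4*z, 4*y)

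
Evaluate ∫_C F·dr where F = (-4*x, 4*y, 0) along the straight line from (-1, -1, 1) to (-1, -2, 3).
6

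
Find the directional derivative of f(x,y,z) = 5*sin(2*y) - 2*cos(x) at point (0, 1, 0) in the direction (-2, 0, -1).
0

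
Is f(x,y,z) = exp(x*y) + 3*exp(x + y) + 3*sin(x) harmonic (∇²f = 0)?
No, ∇²f = x**2*exp(x*y) + y**2*exp(x*y) + 6*exp(x + y) - 3*sin(x)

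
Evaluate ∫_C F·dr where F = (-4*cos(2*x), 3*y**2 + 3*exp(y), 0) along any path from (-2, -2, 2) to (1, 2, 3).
-2*sin(2) - 3*exp(-2) - 2*sin(4) + 16 + 3*exp(2)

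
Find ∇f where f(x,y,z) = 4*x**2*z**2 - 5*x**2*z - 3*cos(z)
(2*x*z*(4*z - 5), 0, 8*x**2*z - 5*x**2 + 3*sin(z))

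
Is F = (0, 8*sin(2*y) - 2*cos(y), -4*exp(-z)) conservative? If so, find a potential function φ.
Yes, F is conservative. φ = -2*sin(y) - 4*cos(2*y) + 4*exp(-z)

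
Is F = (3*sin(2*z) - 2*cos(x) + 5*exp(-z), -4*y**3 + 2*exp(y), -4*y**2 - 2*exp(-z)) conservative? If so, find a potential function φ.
No, ∇×F = (-8*y, 6*cos(2*z) - 5*exp(-z), 0) ≠ 0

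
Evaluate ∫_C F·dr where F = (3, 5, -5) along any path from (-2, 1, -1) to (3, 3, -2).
30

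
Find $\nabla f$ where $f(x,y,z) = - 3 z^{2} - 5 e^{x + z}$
(-5*exp(x + z), 0, -6*z - 5*exp(x + z))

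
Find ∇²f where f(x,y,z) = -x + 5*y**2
10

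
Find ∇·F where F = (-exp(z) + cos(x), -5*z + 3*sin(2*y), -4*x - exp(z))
-exp(z) - sin(x) + 6*cos(2*y)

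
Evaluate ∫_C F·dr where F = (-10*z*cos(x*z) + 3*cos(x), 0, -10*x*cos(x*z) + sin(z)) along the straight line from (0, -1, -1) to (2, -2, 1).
-7*sin(2)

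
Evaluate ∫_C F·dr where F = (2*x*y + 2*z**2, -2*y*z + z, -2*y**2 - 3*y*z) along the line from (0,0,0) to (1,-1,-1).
17/6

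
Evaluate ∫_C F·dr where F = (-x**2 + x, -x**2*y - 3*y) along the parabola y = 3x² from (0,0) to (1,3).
-49/3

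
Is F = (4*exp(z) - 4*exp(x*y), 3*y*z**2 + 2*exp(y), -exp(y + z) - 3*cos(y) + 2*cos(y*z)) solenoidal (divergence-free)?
No, ∇·F = -4*y*exp(x*y) - 2*y*sin(y*z) + 3*z**2 + 2*exp(y) - exp(y + z)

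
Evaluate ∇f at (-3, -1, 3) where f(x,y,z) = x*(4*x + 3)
(-21, 0, 0)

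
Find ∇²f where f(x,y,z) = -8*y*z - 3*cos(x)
3*cos(x)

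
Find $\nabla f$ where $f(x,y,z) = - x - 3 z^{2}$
(-1, 0, -6*z)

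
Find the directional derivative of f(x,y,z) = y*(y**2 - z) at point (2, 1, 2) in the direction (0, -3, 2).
-5*sqrt(13)/13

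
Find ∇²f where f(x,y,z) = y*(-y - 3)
-2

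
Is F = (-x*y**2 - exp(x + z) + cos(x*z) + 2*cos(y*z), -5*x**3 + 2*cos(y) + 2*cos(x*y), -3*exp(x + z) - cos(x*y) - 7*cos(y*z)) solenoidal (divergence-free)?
No, ∇·F = -2*x*sin(x*y) - y**2 + 7*y*sin(y*z) - z*sin(x*z) - 4*exp(x + z) - 2*sin(y)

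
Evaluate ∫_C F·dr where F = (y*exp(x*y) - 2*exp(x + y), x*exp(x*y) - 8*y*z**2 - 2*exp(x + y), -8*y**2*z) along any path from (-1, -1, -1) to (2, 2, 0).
-exp(4) - E + 2*exp(-2) + 4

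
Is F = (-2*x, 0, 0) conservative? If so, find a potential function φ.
Yes, F is conservative. φ = -x**2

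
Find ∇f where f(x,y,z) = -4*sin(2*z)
(0, 0, -8*cos(2*z))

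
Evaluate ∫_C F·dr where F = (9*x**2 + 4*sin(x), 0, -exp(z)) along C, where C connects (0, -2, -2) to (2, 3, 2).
-2*sinh(2) - 4*cos(2) + 28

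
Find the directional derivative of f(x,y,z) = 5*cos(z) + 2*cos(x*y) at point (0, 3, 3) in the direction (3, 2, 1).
-5*sqrt(14)*sin(3)/14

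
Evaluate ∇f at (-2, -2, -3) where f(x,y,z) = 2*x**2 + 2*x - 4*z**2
(-6, 0, 24)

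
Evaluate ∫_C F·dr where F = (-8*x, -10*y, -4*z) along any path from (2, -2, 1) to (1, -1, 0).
29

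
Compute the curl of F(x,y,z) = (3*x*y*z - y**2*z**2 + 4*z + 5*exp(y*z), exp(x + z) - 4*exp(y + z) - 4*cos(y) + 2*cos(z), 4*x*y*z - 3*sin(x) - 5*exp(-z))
(4*x*z - exp(x + z) + 4*exp(y + z) + 2*sin(z), 3*x*y - 2*y**2*z - 4*y*z + 5*y*exp(y*z) + 3*cos(x) + 4, -3*x*z + 2*y*z**2 - 5*z*exp(y*z) + exp(x + z))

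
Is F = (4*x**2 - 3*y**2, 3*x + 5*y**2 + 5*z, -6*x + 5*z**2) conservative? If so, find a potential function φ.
No, ∇×F = (-5, 6, 6*y + 3) ≠ 0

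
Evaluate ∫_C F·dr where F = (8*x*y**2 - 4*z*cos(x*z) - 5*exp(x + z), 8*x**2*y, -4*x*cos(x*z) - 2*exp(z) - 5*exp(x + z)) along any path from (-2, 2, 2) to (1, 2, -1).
-48 - 2*exp(-1) - 4*sin(4) + 4*sin(1) + 2*exp(2)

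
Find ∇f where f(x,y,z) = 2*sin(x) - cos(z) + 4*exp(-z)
(2*cos(x), 0, sin(z) - 4*exp(-z))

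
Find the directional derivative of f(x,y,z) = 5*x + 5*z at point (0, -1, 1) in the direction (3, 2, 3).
15*sqrt(22)/11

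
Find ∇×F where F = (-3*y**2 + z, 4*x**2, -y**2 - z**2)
(-2*y, 1, 8*x + 6*y)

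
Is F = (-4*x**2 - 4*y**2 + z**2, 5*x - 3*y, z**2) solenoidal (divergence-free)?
No, ∇·F = -8*x + 2*z - 3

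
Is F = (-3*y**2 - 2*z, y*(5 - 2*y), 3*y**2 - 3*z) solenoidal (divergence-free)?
No, ∇·F = 2 - 4*y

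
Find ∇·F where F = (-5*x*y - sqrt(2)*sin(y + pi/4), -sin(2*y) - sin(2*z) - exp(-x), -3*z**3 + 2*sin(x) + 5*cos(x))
-5*y - 9*z**2 - 2*cos(2*y)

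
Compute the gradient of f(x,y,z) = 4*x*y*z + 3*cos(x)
(4*y*z - 3*sin(x), 4*x*z, 4*x*y)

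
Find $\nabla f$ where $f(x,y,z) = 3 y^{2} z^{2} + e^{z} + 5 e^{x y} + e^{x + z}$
(5*y*exp(x*y) + exp(x + z), 5*x*exp(x*y) + 6*y*z**2, 6*y**2*z + exp(z) + exp(x + z))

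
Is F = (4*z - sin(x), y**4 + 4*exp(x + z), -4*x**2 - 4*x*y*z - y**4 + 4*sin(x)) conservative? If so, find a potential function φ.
No, ∇×F = (-4*x*z - 4*y**3 - 4*exp(x + z), 8*x + 4*y*z - 4*cos(x) + 4, 4*exp(x + z)) ≠ 0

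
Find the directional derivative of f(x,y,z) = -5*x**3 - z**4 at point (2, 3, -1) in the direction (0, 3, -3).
-2*sqrt(2)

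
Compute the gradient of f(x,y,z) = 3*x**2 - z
(6*x, 0, -1)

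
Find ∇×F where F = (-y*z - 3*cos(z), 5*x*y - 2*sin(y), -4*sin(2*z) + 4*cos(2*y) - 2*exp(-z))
(-8*sin(2*y), -y + 3*sin(z), 5*y + z)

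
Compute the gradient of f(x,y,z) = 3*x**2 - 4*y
(6*x, -4, 0)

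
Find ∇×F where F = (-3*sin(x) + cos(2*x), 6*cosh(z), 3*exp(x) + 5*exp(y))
(5*exp(y) - 6*sinh(z), -3*exp(x), 0)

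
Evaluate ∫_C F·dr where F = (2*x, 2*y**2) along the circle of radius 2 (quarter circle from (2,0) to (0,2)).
4/3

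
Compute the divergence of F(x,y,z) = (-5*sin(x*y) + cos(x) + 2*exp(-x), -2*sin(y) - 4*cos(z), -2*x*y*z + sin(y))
-2*x*y - 5*y*cos(x*y) - sin(x) - 2*cos(y) - 2*exp(-x)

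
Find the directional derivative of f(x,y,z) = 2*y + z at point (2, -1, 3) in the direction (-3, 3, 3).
sqrt(3)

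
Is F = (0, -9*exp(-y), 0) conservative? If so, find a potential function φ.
Yes, F is conservative. φ = 9*exp(-y)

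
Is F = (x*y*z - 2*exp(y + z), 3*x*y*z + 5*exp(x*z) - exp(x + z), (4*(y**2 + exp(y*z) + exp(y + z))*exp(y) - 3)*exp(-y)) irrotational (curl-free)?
No, ∇×F = (-3*x*y - 5*x*exp(x*z) + 8*y + 4*z*exp(y*z) + exp(x + z) + 4*exp(y + z) + 3*exp(-y), x*y - 2*exp(y + z), -x*z + 3*y*z + 5*z*exp(x*z) - exp(x + z) + 2*exp(y + z))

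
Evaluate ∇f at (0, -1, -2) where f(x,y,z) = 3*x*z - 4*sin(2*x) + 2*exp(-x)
(-16, 0, 0)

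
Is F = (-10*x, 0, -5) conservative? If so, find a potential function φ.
Yes, F is conservative. φ = -5*x**2 - 5*z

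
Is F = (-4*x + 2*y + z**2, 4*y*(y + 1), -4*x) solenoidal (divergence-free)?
No, ∇·F = 8*y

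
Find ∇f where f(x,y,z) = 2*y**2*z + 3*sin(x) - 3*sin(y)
(3*cos(x), 4*y*z - 3*cos(y), 2*y**2)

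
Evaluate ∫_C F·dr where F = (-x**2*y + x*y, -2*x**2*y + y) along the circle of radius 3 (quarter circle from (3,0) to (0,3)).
-45 + 81*pi/16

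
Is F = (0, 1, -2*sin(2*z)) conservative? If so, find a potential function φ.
Yes, F is conservative. φ = y + cos(2*z)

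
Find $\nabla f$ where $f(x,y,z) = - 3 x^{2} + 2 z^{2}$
(-6*x, 0, 4*z)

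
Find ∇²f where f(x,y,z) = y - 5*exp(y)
-5*exp(y)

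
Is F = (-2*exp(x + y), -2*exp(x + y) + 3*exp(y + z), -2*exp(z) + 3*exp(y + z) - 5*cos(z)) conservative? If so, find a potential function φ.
Yes, F is conservative. φ = -2*exp(z) - 2*exp(x + y) + 3*exp(y + z) - 5*sin(z)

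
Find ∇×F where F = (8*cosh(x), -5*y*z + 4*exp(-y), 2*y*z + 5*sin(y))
(5*y + 2*z + 5*cos(y), 0, 0)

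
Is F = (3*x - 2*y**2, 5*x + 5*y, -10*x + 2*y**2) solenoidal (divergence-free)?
No, ∇·F = 8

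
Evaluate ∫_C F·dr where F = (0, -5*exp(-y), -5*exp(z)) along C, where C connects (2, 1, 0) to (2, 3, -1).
-10*exp(-1) + 5*exp(-3) + 5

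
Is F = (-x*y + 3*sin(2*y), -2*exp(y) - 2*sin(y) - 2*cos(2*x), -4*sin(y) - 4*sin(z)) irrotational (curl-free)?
No, ∇×F = (-4*cos(y), 0, x + 4*sin(2*x) - 6*cos(2*y))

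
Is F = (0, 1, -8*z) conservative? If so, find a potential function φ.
Yes, F is conservative. φ = y - 4*z**2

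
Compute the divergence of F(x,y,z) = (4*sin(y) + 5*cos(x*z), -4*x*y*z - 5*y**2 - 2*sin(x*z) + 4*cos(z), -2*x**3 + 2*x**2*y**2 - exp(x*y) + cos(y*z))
-4*x*z - y*sin(y*z) - 10*y - 5*z*sin(x*z)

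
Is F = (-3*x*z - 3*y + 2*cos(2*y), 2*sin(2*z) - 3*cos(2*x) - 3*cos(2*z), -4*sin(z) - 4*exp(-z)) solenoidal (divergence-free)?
No, ∇·F = -3*z - 4*cos(z) + 4*exp(-z)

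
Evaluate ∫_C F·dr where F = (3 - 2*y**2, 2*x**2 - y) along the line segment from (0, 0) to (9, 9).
-27/2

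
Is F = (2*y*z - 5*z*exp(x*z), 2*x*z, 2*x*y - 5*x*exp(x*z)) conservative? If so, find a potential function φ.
Yes, F is conservative. φ = 2*x*y*z - 5*exp(x*z)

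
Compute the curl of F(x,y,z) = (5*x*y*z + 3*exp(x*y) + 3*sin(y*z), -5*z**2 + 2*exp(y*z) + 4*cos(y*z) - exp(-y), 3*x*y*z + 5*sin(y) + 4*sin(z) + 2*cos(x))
(3*x*z - 2*y*exp(y*z) + 4*y*sin(y*z) + 10*z + 5*cos(y), 5*x*y - 3*y*z + 3*y*cos(y*z) + 2*sin(x), -5*x*z - 3*x*exp(x*y) - 3*z*cos(y*z))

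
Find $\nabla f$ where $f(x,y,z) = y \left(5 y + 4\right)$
(0, 10*y + 4, 0)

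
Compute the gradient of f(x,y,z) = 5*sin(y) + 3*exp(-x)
(-3*exp(-x), 5*cos(y), 0)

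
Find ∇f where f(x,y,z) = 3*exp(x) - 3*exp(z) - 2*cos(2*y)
(3*exp(x), 4*sin(2*y), -3*exp(z))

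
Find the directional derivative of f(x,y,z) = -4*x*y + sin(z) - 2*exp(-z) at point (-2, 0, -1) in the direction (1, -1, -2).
-sqrt(6)*(cos(1) + 4 + 2*E)/3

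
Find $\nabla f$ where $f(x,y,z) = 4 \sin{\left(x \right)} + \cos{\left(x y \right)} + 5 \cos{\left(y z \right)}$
(-y*sin(x*y) + 4*cos(x), -x*sin(x*y) - 5*z*sin(y*z), -5*y*sin(y*z))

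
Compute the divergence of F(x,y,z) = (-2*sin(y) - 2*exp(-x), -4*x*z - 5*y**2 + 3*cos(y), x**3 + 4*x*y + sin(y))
-10*y - 3*sin(y) + 2*exp(-x)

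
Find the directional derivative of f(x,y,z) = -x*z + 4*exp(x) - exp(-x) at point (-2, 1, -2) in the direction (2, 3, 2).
2*sqrt(17)*(4 + 4*exp(2) + exp(4))*exp(-2)/17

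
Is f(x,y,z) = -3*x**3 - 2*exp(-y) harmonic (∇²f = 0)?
No, ∇²f = -18*x - 2*exp(-y)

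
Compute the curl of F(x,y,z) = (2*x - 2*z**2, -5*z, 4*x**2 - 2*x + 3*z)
(5, -8*x - 4*z + 2, 0)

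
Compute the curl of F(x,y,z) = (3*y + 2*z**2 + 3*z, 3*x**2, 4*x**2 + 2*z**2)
(0, -8*x + 4*z + 3, 6*x - 3)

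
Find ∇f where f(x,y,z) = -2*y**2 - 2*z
(0, -4*y, -2)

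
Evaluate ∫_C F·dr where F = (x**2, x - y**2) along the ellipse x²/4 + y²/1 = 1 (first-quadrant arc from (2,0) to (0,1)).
-3 + pi/2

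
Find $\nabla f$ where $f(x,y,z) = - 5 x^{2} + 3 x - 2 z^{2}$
(3 - 10*x, 0, -4*z)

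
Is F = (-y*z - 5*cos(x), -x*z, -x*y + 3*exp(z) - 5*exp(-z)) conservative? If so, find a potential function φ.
Yes, F is conservative. φ = -x*y*z + 3*exp(z) - 5*sin(x) + 5*exp(-z)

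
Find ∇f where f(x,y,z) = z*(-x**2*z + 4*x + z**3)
(2*z*(-x*z + 2), 0, -2*x**2*z + 4*x + 4*z**3)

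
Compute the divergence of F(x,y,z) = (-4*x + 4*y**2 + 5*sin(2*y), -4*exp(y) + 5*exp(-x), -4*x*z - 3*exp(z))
-4*x - 4*exp(y) - 3*exp(z) - 4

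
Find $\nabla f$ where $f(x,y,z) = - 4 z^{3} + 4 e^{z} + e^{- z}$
(0, 0, -12*z**2 + 4*exp(z) - exp(-z))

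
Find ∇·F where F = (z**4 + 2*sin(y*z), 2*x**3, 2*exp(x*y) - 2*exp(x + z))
-2*exp(x + z)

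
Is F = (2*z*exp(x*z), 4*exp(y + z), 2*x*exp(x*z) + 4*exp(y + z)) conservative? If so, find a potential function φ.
Yes, F is conservative. φ = 2*exp(x*z) + 4*exp(y + z)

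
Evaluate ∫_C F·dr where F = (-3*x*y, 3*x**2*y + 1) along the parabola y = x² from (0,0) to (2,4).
56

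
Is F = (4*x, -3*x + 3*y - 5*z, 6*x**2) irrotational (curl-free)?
No, ∇×F = (5, -12*x, -3)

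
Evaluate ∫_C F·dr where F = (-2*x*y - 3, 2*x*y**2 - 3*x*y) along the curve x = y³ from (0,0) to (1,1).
-433/105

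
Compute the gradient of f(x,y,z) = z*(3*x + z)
(3*z, 0, 3*x + 2*z)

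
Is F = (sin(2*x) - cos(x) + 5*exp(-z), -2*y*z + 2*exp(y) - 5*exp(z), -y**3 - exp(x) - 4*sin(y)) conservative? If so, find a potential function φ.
No, ∇×F = (-3*y**2 + 2*y + 5*exp(z) - 4*cos(y), exp(x) - 5*exp(-z), 0) ≠ 0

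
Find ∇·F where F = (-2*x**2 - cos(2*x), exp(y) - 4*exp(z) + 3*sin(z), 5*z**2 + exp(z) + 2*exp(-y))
-4*x + 10*z + exp(y) + exp(z) + 2*sin(2*x)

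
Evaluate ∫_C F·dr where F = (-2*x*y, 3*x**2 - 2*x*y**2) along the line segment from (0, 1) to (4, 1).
-16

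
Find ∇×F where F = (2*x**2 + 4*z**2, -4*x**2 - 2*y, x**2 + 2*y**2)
(4*y, -2*x + 8*z, -8*x)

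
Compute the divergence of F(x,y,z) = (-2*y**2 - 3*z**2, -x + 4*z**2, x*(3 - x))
0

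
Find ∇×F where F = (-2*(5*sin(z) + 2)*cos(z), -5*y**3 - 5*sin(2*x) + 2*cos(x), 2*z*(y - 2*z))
(2*z, 4*sin(z) - 10*cos(2*z), -2*sin(x) - 10*cos(2*x))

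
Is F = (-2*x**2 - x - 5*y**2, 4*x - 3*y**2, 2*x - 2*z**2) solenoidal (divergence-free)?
No, ∇·F = -4*x - 6*y - 4*z - 1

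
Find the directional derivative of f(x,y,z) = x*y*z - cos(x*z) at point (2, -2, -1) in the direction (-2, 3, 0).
-2*sqrt(13)*(sin(2) + 5)/13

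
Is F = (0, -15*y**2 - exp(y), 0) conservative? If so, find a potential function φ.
Yes, F is conservative. φ = -5*y**3 - exp(y)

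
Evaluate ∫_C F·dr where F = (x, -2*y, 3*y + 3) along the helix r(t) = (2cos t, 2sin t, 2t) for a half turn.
6*pi + 24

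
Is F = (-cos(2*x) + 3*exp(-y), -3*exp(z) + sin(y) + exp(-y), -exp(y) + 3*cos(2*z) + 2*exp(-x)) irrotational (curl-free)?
No, ∇×F = (-exp(y) + 3*exp(z), 2*exp(-x), 3*exp(-y))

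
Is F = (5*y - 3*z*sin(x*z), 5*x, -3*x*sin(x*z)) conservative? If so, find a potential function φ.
Yes, F is conservative. φ = 5*x*y + 3*cos(x*z)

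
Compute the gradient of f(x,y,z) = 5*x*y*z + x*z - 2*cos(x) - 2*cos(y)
(5*y*z + z + 2*sin(x), 5*x*z + 2*sin(y), x*(5*y + 1))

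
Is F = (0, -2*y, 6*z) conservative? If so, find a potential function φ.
Yes, F is conservative. φ = -y**2 + 3*z**2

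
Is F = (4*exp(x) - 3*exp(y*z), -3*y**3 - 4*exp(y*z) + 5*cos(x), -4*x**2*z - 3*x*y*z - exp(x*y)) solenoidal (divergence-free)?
No, ∇·F = -4*x**2 - 3*x*y - 9*y**2 - 4*z*exp(y*z) + 4*exp(x)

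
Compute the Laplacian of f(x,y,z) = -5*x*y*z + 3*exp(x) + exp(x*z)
x**2*exp(x*z) + z**2*exp(x*z) + 3*exp(x)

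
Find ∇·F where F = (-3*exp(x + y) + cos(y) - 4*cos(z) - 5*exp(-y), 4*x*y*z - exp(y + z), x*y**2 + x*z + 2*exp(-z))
((4*x*z + x - 3*exp(x + y) - exp(y + z))*exp(z) - 2)*exp(-z)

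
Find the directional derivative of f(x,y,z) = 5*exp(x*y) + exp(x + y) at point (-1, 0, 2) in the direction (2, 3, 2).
5*sqrt(17)*(1 - 3*E)*exp(-1)/17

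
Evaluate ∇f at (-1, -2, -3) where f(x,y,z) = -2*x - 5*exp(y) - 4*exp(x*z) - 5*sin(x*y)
(10*cos(2) - 2 + 12*exp(3), 5*cos(2) - 5*exp(-2), 4*exp(3))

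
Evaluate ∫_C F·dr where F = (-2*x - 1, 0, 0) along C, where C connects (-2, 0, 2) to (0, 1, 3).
2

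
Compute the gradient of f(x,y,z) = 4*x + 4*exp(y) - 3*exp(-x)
(4 + 3*exp(-x), 4*exp(y), 0)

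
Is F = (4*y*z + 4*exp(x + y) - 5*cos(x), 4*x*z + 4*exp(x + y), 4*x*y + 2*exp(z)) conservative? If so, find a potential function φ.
Yes, F is conservative. φ = 4*x*y*z + 2*exp(z) + 4*exp(x + y) - 5*sin(x)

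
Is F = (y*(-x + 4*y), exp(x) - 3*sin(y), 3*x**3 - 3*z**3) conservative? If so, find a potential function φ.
No, ∇×F = (0, -9*x**2, x - 8*y + exp(x)) ≠ 0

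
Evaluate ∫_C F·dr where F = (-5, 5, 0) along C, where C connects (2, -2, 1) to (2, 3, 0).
25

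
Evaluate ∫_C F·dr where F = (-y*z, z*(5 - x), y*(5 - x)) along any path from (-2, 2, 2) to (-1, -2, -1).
-16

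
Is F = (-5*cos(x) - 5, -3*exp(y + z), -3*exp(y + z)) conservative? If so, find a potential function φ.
Yes, F is conservative. φ = -5*x - 3*exp(y + z) - 5*sin(x)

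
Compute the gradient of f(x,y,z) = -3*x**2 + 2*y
(-6*x, 2, 0)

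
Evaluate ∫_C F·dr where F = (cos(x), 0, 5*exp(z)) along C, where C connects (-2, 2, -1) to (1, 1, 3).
-5*exp(-1) + sin(1) + sin(2) + 5*exp(3)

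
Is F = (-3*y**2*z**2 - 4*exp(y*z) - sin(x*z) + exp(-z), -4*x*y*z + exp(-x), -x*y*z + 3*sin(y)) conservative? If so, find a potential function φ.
No, ∇×F = (4*x*y - x*z + 3*cos(y), -x*cos(x*z) - 6*y**2*z + y*z - 4*y*exp(y*z) - exp(-z), 6*y*z**2 - 4*y*z + 4*z*exp(y*z) - exp(-x)) ≠ 0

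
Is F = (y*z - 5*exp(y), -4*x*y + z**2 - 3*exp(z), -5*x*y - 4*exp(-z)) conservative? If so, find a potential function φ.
No, ∇×F = (-5*x - 2*z + 3*exp(z), 6*y, -4*y - z + 5*exp(y)) ≠ 0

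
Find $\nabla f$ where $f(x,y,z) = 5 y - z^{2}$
(0, 5, -2*z)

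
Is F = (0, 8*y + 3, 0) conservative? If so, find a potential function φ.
Yes, F is conservative. φ = y*(4*y + 3)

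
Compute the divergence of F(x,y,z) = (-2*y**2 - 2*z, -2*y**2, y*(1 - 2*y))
-4*y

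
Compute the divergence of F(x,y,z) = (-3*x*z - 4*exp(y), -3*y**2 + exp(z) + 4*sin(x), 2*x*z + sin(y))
2*x - 6*y - 3*z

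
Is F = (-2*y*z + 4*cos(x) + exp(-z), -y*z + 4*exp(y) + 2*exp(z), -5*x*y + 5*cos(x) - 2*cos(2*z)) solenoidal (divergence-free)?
No, ∇·F = -z + 4*exp(y) - 4*sin(x) + 4*sin(2*z)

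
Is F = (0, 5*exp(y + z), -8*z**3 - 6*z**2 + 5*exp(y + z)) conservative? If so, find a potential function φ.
Yes, F is conservative. φ = -2*z**4 - 2*z**3 + 5*exp(y + z)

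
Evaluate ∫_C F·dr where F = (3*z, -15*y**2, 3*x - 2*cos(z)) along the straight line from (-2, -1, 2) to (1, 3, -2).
-134 + 4*sin(2)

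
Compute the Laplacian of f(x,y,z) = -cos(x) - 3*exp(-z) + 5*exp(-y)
cos(x) - 3*exp(-z) + 5*exp(-y)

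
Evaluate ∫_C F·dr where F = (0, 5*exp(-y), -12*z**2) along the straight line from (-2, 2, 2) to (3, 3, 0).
-5*exp(-3) + 5*exp(-2) + 32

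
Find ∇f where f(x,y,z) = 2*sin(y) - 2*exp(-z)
(0, 2*cos(y), 2*exp(-z))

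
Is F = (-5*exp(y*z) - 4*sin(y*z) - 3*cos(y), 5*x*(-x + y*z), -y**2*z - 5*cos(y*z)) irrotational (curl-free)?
No, ∇×F = (-5*x*y - 2*y*z + 5*z*sin(y*z), -y*(5*exp(y*z) + 4*cos(y*z)), -10*x + 5*y*z + 5*z*exp(y*z) + 4*z*cos(y*z) - 3*sin(y))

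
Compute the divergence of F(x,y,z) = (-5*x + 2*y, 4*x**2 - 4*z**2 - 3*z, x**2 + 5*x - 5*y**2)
-5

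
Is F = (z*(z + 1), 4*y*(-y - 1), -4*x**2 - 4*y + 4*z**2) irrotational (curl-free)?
No, ∇×F = (-4, 8*x + 2*z + 1, 0)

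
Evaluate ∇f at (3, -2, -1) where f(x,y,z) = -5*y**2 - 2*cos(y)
(0, 20 - 2*sin(2), 0)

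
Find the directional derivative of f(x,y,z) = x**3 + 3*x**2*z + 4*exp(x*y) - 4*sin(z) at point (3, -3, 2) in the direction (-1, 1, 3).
6*sqrt(11)*(4 - 2*exp(9)*cos(2) + 3*exp(9))*exp(-9)/11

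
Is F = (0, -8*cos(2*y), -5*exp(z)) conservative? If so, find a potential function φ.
Yes, F is conservative. φ = -5*exp(z) - 4*sin(2*y)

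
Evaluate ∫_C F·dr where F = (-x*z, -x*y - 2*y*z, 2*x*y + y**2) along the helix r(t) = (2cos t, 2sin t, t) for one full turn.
6*pi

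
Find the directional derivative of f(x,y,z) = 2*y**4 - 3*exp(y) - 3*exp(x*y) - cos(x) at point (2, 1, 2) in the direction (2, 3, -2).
sqrt(17)*(-24*exp(2) - 9*E + 2*sin(2) + 24)/17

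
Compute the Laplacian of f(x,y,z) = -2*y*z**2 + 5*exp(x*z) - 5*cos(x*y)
5*x**2*exp(x*z) + 5*x**2*cos(x*y) + 5*y**2*cos(x*y) - 4*y + 5*z**2*exp(x*z)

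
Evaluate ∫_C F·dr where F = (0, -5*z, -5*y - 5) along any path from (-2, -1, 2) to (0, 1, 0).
0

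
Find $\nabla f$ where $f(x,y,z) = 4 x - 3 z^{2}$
(4, 0, -6*z)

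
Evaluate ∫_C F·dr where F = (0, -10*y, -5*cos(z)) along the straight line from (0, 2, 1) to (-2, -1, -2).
5*sin(1) + 5*sin(2) + 15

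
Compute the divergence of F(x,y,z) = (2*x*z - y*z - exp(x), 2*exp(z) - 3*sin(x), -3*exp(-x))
2*z - exp(x)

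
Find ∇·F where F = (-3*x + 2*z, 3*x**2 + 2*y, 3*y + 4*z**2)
8*z - 1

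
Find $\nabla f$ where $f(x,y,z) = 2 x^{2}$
(4*x, 0, 0)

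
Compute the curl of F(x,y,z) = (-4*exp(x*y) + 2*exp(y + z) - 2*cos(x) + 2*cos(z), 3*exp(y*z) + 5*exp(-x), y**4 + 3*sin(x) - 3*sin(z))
(y*(4*y**2 - 3*exp(y*z)), 2*exp(y + z) - 2*sin(z) - 3*cos(x), 4*x*exp(x*y) - 2*exp(y + z) - 5*exp(-x))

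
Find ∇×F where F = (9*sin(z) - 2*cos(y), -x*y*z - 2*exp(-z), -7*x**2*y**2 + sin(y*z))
(-14*x**2*y + x*y + z*cos(y*z) - 2*exp(-z), 14*x*y**2 + 9*cos(z), -y*z - 2*sin(y))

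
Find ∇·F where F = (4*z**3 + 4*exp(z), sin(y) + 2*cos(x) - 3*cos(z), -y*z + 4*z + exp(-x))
-y + cos(y) + 4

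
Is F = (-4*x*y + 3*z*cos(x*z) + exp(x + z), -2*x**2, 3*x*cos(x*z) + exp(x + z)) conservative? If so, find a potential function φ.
Yes, F is conservative. φ = -2*x**2*y + exp(x + z) + 3*sin(x*z)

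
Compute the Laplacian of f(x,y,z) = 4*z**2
8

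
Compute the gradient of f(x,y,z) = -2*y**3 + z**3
(0, -6*y**2, 3*z**2)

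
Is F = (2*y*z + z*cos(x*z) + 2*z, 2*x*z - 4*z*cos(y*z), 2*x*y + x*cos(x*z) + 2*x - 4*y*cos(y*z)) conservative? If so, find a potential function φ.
Yes, F is conservative. φ = 2*x*y*z + 2*x*z + sin(x*z) - 4*sin(y*z)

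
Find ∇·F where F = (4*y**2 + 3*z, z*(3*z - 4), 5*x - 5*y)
0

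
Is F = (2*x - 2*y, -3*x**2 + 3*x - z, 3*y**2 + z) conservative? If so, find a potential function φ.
No, ∇×F = (6*y + 1, 0, 5 - 6*x) ≠ 0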